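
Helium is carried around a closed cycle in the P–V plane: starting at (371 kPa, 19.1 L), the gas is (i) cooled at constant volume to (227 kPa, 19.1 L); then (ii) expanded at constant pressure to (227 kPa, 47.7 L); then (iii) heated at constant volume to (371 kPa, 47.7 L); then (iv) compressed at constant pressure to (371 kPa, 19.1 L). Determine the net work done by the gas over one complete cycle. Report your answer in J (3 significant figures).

Constant-volume legs do no work.
W(ii) = (227)(47.7 − 19.1) = 6492 J; W(iv) = (371)(19.1 − 47.7) = -10611 J.
W_net = 6492 − 10611 = -4118 J (the counter-clockwise enclosed area).

W_net ≈ -4120 J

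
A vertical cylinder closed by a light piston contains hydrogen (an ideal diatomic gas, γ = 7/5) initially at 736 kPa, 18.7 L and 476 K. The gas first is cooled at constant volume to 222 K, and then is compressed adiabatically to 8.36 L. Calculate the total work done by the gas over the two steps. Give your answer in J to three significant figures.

Step 1 (isochoric): W = 0 (constant volume).
After step 1: P = 343.3 kPa (V unchanged).
Step 2 (adiabatic): W = (P₁V₁ − P₂V₂)/(γ−1) = (6419 − 8858)/0.4 = -6097 J.
W_total = 0 − 6097 = -6097 J.

W_total ≈ -6100 J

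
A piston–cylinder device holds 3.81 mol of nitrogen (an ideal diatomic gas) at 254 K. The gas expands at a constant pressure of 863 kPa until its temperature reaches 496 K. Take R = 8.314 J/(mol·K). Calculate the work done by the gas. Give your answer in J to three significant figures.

W ≈ 7670 J

Isobaric: W = P ΔV = nR ΔT.
W = (3.81)(8.314)(496 − 254) = 7666 J.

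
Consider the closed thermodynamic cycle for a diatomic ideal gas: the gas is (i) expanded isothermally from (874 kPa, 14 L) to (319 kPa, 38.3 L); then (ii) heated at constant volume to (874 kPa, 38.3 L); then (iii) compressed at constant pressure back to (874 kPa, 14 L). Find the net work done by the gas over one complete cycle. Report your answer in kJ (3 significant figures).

Leg (i): W = PᵢVᵢ ln(V_f/Vᵢ) = (12236) ln(38.3/14) = 12314 J.
Leg (ii): W = 0.
Leg (iii): W = PΔV = (874)(14 − 38.3) = -21238 J.
W_net = 12314 − 21238 = -8924 J.

W_net ≈ -8.92 kJ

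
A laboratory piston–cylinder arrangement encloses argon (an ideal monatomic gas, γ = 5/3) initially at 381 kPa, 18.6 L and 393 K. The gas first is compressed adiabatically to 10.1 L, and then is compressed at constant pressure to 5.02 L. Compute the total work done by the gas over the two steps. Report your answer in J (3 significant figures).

W_total ≈ -10700 J

Step 1 (adiabatic): W = (P₁V₁ − P₂V₂)/(γ−1) = (7087 − 10647)/0.667 = -5341 J.
After step 1: P = 1054 kPa, V = 10.1 L, T = 590.5 K.
Step 2 (isobaric): W = PΔV = (1054 kPa)(5.02 − 10.1 L) = -5355 J.
W_total = -5341 − 5355 = -10696 J.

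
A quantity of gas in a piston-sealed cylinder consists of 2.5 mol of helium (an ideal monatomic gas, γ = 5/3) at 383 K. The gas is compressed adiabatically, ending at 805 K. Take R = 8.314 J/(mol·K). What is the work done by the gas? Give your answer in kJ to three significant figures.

W ≈ -13.2 kJ

Adiabatic ⇒ Q = 0, so W_by = −ΔU = nCᵥ(T₁ − T₂).
Cᵥ = 3R/2 = 12.47 J/(mol·K).
W = (2.5)(12.47)(383 − 805) = -13157 J.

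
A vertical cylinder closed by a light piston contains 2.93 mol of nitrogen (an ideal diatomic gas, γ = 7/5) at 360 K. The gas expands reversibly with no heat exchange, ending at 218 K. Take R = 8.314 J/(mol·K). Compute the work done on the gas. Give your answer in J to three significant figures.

Adiabatic ⇒ Q = 0, so W_by = −ΔU = nCᵥ(T₁ − T₂).
Cᵥ = 5R/2 = 20.79 J/(mol·K).
W = (2.93)(20.79)(360 − 218) = 8648 J.
Work on gas = −W_by = -8648 J.

W ≈ -8650 J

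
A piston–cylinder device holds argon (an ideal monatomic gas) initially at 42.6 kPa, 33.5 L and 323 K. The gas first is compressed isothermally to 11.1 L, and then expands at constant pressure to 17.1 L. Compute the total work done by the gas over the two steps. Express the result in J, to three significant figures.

Step 1 (isothermal): W = P₁V₁ ln(V₂/V₁) = (1427) ln(11.1/33.5) = -1576 J.
After step 1: P = 128.6 kPa, V = 11.1 L, T = 323 K.
Step 2 (isobaric): W = PΔV = (128.6 kPa)(17.1 − 11.1 L) = 771.4 J.
W_total = -1576 + 771.4 = -805 J.

W_total ≈ -805 J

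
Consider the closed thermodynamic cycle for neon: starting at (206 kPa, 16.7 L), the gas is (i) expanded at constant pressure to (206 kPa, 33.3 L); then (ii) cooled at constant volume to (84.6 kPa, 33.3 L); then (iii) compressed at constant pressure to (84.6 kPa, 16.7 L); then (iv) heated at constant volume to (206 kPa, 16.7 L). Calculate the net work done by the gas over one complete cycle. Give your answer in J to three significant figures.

W_net ≈ 2020 J

Constant-volume legs do no work.
W(i) = (206)(33.3 − 16.7) = 3420 J; W(iii) = (84.6)(16.7 − 33.3) = -1404 J.
W_net = 3420 − 1404 = 2015 J (the clockwise enclosed area).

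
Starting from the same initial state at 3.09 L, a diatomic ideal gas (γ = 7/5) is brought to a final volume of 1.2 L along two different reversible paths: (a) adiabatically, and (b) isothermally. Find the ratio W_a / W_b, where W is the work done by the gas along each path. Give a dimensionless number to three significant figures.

Path (a) adiabatic: W = P₁V₁(1 − (V₁/V₂)^(γ−1))/(γ−1) → W_a/(P₁V₁) = -1.15.
Path (b) isothermal: W = P₁V₁ ln(V₂/V₁) → W_b/(P₁V₁) = -0.9458.
W_a / W_b = -1.15 / -0.9458 = 1.215.

W_a / W_b ≈ 1.22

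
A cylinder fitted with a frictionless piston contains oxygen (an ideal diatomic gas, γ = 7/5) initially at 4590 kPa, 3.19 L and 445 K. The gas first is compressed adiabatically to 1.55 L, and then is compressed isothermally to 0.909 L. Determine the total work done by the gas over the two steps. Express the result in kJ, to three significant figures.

W_total ≈ -22.7 kJ

Step 1 (adiabatic): W = (P₁V₁ − P₂V₂)/(γ−1) = (14642 − 19543)/0.4 = -12252 J.
After step 1: P = 12608 kPa, V = 1.55 L, T = 593.9 K.
Step 2 (isothermal): W = P₁V₁ ln(V₂/V₁) = (19543) ln(0.909/1.55) = -10429 J.
W_total = -12252 − 10429 = -22681 J.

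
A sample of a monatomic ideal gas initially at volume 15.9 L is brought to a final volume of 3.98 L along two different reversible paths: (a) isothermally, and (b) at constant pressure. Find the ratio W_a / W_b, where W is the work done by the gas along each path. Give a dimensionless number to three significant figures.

W_a / W_b ≈ 1.85

Path (a) isothermal: W = P₁V₁ ln(V₂/V₁) → W_a/(P₁V₁) = -1.385.
Path (b) isobaric: W = P₁(V₂ − V₁) → W_b/(P₁V₁) = -0.7497.
W_a / W_b = -1.385 / -0.7497 = 1.847.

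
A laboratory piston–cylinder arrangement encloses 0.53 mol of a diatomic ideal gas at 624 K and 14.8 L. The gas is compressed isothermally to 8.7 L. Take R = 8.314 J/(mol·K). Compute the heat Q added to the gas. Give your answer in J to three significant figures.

Isothermal ⇒ ΔU = 0, so Q = W = nRT ln(V₂/V₁).
Q = (0.53)(8.314)(624) ln(8.7/14.8) = 2750 × -0.5313 = -1461 J.

Q ≈ -1460 J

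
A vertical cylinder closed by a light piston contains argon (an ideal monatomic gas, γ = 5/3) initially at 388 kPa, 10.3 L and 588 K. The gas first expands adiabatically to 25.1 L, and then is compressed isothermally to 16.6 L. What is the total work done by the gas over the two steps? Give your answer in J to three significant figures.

W_total ≈ 1770 J

Step 1 (adiabatic): W = (P₁V₁ − P₂V₂)/(γ−1) = (3996 − 2207)/0.667 = 2684 J.
After step 1: P = 87.92 kPa, V = 25.1 L, T = 324.7 K.
Step 2 (isothermal): W = P₁V₁ ln(V₂/V₁) = (2207) ln(16.6/25.1) = -912.5 J.
W_total = 2684 − 912.5 = 1772 J.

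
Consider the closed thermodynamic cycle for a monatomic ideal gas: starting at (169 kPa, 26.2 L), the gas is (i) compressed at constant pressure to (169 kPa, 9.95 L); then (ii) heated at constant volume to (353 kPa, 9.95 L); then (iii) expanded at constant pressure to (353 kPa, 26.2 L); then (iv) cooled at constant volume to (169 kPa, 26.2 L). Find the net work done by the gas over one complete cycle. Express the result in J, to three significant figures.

W_net ≈ 2990 J

Constant-volume legs do no work.
W(i) = (169)(9.95 − 26.2) = -2746 J; W(iii) = (353)(26.2 − 9.95) = 5736 J.
W_net = -2746 + 5736 = 2990 J (the clockwise enclosed area).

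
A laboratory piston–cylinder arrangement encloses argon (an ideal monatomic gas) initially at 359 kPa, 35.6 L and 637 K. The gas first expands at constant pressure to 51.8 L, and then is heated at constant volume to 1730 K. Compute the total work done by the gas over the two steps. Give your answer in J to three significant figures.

W_total ≈ 5820 J

Step 1 (isobaric): W = PΔV = (359 kPa)(51.8 − 35.6 L) = 5816 J.
Step 2 (isochoric): W = 0 (constant volume).
W_total = 5816 + 0 = 5816 J.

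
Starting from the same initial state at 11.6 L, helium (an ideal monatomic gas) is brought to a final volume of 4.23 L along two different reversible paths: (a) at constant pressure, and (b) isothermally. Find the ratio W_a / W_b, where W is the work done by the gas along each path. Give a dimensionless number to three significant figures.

W_a / W_b ≈ 0.630

Path (a) isobaric: W = P₁(V₂ − V₁) → W_a/(P₁V₁) = -0.6353.
Path (b) isothermal: W = P₁V₁ ln(V₂/V₁) → W_b/(P₁V₁) = -1.009.
W_a / W_b = -0.6353 / -1.009 = 0.6298.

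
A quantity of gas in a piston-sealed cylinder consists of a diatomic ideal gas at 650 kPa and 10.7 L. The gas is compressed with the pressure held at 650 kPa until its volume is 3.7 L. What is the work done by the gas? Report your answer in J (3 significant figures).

Isobaric: W = P ΔV.
W = (650 kPa)(3.7 − 10.7 L) = (650)(-7) = -4550 J.

W ≈ -4550 J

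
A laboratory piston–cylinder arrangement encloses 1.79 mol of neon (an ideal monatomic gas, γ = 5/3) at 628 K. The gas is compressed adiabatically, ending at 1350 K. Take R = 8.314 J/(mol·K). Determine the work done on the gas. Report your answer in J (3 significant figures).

Adiabatic ⇒ Q = 0, so W_by = −ΔU = nCᵥ(T₁ − T₂).
Cᵥ = 3R/2 = 12.47 J/(mol·K).
W = (1.79)(12.47)(628 − 1350) = -16117 J.
Work on gas = −W_by = 16117 J.

W ≈ 16100 J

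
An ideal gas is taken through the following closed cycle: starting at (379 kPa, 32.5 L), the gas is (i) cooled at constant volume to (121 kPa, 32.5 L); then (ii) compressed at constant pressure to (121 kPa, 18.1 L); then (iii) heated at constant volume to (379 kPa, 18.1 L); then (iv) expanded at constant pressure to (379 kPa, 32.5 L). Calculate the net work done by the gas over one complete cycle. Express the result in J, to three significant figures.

W_net ≈ 3720 J

Constant-volume legs do no work.
W(ii) = (121)(18.1 − 32.5) = -1742 J; W(iv) = (379)(32.5 − 18.1) = 5458 J.
W_net = -1742 + 5458 = 3715 J (the clockwise enclosed area).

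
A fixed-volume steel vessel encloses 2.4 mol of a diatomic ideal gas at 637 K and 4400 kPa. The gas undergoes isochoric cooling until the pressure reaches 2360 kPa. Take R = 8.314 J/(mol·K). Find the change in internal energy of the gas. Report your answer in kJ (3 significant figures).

ΔU ≈ -14.7 kJ

Constant volume ⇒ W = 0, so Q = ΔU = nCᵥΔT with Cᵥ = 5R/2 = 20.79 J/(mol·K).
At constant V, T₂/T₁ = P₂/P₁ ⇒ ΔT = T₁(P₂/P₁ − 1) = 637·(2360/4400 − 1) = -295.3 K.
ΔU = (2.4)(20.79)(-295.3) = -14733 J.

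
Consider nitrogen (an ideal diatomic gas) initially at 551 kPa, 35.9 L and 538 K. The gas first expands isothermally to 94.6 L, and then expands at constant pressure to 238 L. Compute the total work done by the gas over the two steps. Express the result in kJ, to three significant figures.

Step 1 (isothermal): W = P₁V₁ ln(V₂/V₁) = (19781) ln(94.6/35.9) = 19166 J.
After step 1: P = 209.1 kPa, V = 94.6 L, T = 538 K.
Step 2 (isobaric): W = PΔV = (209.1 kPa)(238 − 94.6 L) = 29985 J.
W_total = 19166 + 29985 = 49151 J.

W_total ≈ 49.2 kJ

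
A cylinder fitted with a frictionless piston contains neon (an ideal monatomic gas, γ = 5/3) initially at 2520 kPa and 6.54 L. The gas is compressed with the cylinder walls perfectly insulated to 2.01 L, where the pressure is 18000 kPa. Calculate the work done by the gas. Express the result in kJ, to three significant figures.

W ≈ -29.5 kJ

Adiabatic: W = (P₁V₁ − P₂V₂)/(γ − 1) with γ = 5/3.
P₁V₁ = 16481 J, P₂V₂ = 36180 J.
W = (16481 − 36180) / 0.6667 = -29549 J.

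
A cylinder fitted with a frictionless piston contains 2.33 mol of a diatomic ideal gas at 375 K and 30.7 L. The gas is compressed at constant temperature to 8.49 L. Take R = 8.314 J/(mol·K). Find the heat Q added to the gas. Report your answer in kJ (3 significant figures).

Isothermal ⇒ ΔU = 0, so Q = W = nRT ln(V₂/V₁).
Q = (2.33)(8.314)(375) ln(8.49/30.7) = 7264 × -1.285 = -9337 J.

Q ≈ -9.34 kJ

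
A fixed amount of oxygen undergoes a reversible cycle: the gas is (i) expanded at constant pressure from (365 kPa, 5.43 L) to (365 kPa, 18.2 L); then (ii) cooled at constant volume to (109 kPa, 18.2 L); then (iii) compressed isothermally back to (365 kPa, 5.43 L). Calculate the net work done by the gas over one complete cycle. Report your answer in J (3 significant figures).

Leg (i): W = PΔV = (365)(18.2 − 5.43) = 4661 J.
Leg (ii): W = 0.
Leg (iii): W = PᵢVᵢ ln(V_f/Vᵢ) = (1984) ln(5.43/18.2) = -2399 J.
W_net = 4661 − 2399 = 2262 J.

W_net ≈ 2260 J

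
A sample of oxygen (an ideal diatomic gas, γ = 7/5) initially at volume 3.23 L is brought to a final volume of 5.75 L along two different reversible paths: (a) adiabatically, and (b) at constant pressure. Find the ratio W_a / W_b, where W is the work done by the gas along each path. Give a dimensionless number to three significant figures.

W_a / W_b ≈ 0.660

Path (a) adiabatic: W = P₁V₁(1 − (V₁/V₂)^(γ−1))/(γ−1) → W_a/(P₁V₁) = 0.515.
Path (b) isobaric: W = P₁(V₂ − V₁) → W_b/(P₁V₁) = 0.7802.
W_a / W_b = 0.515 / 0.7802 = 0.6601.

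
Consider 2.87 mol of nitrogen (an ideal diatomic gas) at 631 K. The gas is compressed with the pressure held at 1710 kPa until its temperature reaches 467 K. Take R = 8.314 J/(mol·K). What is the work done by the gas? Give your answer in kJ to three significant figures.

Isobaric: W = P ΔV = nR ΔT.
W = (2.87)(8.314)(467 − 631) = -3913 J.

W ≈ -3.91 kJ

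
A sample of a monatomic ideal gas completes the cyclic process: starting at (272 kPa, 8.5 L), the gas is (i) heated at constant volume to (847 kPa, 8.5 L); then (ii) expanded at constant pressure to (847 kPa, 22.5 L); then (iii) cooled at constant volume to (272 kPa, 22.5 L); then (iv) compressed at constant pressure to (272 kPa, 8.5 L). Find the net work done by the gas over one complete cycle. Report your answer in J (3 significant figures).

Constant-volume legs do no work.
W(ii) = (847)(22.5 − 8.5) = 11858 J; W(iv) = (272)(8.5 − 22.5) = -3808 J.
W_net = 11858 − 3808 = 8050 J (the clockwise enclosed area).

W_net ≈ 8050 J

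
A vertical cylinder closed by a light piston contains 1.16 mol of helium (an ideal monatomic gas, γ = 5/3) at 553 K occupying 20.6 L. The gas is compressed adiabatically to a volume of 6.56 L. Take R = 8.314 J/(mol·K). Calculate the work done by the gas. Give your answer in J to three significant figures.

Adiabatic: TV^(γ−1) = const with γ = 5/3.
T₂ = T₁ (V₁/V₂)^(γ−1) = 553 × (20.6/6.56)^0.667 = 553 × 2.144 = 1186 K.
W_by = nCᵥ(T₁ − T₂) = (1.16)(12.47)(553 − 1186) = -9155 J.

W ≈ -9160 J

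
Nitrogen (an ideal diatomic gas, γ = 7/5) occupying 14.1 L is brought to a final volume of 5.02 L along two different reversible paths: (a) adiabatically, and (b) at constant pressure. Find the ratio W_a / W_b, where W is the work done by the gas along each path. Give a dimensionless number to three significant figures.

W_a / W_b ≈ 1.99

Path (a) adiabatic: W = P₁V₁(1 − (V₁/V₂)^(γ−1))/(γ−1) → W_a/(P₁V₁) = -1.279.
Path (b) isobaric: W = P₁(V₂ − V₁) → W_b/(P₁V₁) = -0.644.
W_a / W_b = -1.279 / -0.644 = 1.986.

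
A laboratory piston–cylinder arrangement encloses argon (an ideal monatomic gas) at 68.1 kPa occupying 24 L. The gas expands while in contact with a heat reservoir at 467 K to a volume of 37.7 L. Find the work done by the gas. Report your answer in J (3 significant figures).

Isothermal: W = nRT ln(V₂/V₁) = P₁V₁ ln(V₂/V₁).
P₁V₁ = (68.1 kPa)(24 L) = 1634 J.
W = 1634 × ln(37.7/24) = 1634 × 0.4516
W_by_gas = 738.1 J.

W ≈ 738 J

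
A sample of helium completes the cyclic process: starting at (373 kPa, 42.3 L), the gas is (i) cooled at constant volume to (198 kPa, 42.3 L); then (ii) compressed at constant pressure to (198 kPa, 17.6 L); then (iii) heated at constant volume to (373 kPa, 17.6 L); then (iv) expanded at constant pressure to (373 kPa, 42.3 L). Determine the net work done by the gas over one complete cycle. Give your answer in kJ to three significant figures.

W_net ≈ 4.32 kJ

Constant-volume legs do no work.
W(ii) = (198)(17.6 − 42.3) = -4891 J; W(iv) = (373)(42.3 − 17.6) = 9213 J.
W_net = -4891 + 9213 = 4322 J (the clockwise enclosed area).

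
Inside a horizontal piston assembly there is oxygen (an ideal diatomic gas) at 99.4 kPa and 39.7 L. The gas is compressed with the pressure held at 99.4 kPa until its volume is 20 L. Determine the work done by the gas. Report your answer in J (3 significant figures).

W ≈ -1960 J

Isobaric: W = P ΔV.
W = (99.4 kPa)(20 − 39.7 L) = (99.4)(-19.7) = -1958 J.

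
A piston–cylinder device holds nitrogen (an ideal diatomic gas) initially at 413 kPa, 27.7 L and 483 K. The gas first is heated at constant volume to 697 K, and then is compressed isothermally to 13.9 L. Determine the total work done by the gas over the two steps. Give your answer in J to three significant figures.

Step 1 (isochoric): W = 0 (constant volume).
After step 1: P = 596 kPa (V unchanged).
Step 2 (isothermal): W = P₁V₁ ln(V₂/V₁) = (16509) ln(13.9/27.7) = -11384 J.
W_total = 0 − 11384 = -11384 J.

W_total ≈ -11400 J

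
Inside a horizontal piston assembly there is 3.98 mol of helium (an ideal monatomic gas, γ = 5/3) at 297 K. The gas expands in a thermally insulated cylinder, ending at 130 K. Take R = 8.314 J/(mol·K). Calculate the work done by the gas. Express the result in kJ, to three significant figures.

Adiabatic ⇒ Q = 0, so W_by = −ΔU = nCᵥ(T₁ − T₂).
Cᵥ = 3R/2 = 12.47 J/(mol·K).
W = (3.98)(12.47)(297 − 130) = 8289 J.

W ≈ 8.29 kJ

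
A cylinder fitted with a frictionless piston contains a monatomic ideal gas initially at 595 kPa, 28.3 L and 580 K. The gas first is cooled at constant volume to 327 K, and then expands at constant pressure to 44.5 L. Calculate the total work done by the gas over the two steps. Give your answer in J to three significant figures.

W_total ≈ 5430 J

Step 1 (isochoric): W = 0 (constant volume).
After step 1: P = 335.5 kPa (V unchanged).
Step 2 (isobaric): W = PΔV = (335.5 kPa)(44.5 − 28.3 L) = 5434 J.
W_total = 0 + 5434 = 5434 J.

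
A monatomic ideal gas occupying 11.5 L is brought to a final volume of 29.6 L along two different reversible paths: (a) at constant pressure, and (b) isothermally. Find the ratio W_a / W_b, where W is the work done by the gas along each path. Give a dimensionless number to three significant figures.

W_a / W_b ≈ 1.66

Path (a) isobaric: W = P₁(V₂ − V₁) → W_a/(P₁V₁) = 1.574.
Path (b) isothermal: W = P₁V₁ ln(V₂/V₁) → W_b/(P₁V₁) = 0.9454.
W_a / W_b = 1.574 / 0.9454 = 1.665.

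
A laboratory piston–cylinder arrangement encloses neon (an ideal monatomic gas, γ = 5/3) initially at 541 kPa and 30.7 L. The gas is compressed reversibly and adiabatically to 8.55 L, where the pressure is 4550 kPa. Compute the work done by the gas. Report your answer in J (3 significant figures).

W ≈ -33400 J

Adiabatic: W = (P₁V₁ − P₂V₂)/(γ − 1) with γ = 5/3.
P₁V₁ = 16609 J, P₂V₂ = 38902 J.
W = (16609 − 38902) / 0.6667 = -33441 J.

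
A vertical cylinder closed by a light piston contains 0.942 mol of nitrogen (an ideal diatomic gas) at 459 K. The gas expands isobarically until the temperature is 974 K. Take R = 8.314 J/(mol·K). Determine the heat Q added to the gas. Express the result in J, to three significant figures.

Isobaric: W = nRΔT = (0.942)(8.314)(515) = 4033 J.
ΔU = nCᵥΔT with Cᵥ = 5R/2: ΔU = (0.942)(20.79)(515) = 10083 J.
Q = ΔU + W = 10083 + 4033 = 14117 J.

Q ≈ 14100 J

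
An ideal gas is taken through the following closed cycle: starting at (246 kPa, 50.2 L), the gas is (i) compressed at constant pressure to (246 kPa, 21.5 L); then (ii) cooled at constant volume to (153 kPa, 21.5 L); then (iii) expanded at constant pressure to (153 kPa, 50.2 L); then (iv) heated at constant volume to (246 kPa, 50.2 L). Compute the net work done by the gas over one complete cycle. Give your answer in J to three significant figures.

W_net ≈ -2670 J

Constant-volume legs do no work.
W(i) = (246)(21.5 − 50.2) = -7060 J; W(iii) = (153)(50.2 − 21.5) = 4391 J.
W_net = -7060 + 4391 = -2669 J (the counter-clockwise enclosed area).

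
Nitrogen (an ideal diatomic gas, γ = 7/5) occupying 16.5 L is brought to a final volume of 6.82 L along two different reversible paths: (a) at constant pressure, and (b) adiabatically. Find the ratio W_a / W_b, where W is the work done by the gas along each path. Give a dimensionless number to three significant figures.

W_a / W_b ≈ 0.554

Path (a) isobaric: W = P₁(V₂ − V₁) → W_a/(P₁V₁) = -0.5867.
Path (b) adiabatic: W = P₁V₁(1 − (V₁/V₂)^(γ−1))/(γ−1) → W_b/(P₁V₁) = -1.06.
W_a / W_b = -0.5867 / -1.06 = 0.5536.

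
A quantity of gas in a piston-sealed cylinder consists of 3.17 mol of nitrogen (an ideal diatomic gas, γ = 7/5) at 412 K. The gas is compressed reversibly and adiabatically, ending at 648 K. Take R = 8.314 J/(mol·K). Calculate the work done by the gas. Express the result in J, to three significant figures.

Adiabatic ⇒ Q = 0, so W_by = −ΔU = nCᵥ(T₁ − T₂).
Cᵥ = 5R/2 = 20.79 J/(mol·K).
W = (3.17)(20.79)(412 − 648) = -15550 J.

W ≈ -15500 J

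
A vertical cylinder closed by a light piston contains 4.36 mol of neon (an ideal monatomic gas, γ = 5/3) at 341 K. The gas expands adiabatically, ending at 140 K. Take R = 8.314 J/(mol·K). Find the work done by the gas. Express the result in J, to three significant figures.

Adiabatic ⇒ Q = 0, so W_by = −ΔU = nCᵥ(T₁ − T₂).
Cᵥ = 3R/2 = 12.47 J/(mol·K).
W = (4.36)(12.47)(341 − 140) = 10929 J.

W ≈ 10900 J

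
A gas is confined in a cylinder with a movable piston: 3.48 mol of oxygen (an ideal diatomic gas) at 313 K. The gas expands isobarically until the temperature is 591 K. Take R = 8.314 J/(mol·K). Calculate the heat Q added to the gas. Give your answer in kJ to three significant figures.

Q ≈ 28.2 kJ

Isobaric: W = nRΔT = (3.48)(8.314)(278) = 8043 J.
ΔU = nCᵥΔT with Cᵥ = 5R/2: ΔU = (3.48)(20.79)(278) = 20108 J.
Q = ΔU + W = 20108 + 8043 = 28152 J.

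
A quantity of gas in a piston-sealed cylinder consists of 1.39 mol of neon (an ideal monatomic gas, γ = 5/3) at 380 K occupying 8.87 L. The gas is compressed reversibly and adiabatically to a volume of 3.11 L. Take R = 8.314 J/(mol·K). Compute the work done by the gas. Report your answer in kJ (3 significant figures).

Adiabatic: TV^(γ−1) = const with γ = 5/3.
T₂ = T₁ (V₁/V₂)^(γ−1) = 380 × (8.87/3.11)^0.667 = 380 × 2.011 = 764.2 K.
W_by = nCᵥ(T₁ − T₂) = (1.39)(12.47)(380 − 764.2) = -6661 J.

W ≈ -6.66 kJ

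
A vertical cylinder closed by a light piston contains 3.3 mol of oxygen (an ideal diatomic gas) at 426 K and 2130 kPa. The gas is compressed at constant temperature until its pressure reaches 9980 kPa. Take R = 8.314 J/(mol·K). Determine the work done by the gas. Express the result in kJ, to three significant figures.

W ≈ -18.1 kJ

Isothermal process: W = nRT ln(V₂/V₁) = nRT ln(P₁/P₂).
W = (3.3)(8.314)(426) × ln(2130/9980)
  = 11688 × ln(0.2134) = 11688 × -1.544
W_by_gas = -18051 J.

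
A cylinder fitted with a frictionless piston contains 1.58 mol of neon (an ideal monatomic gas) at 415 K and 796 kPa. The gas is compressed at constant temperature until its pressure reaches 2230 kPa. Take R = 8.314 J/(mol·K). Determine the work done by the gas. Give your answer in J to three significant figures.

Isothermal process: W = nRT ln(V₂/V₁) = nRT ln(P₁/P₂).
W = (1.58)(8.314)(415) × ln(796/2230)
  = 5451 × ln(0.357) = 5451 × -1.03
W_by_gas = -5616 J.

W ≈ -5620 J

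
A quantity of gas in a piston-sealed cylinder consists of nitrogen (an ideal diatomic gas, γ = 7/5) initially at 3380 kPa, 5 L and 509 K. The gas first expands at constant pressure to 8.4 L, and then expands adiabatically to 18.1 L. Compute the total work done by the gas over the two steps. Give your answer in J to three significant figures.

W_total ≈ 30300 J

Step 1 (isobaric): W = PΔV = (3380 kPa)(8.4 − 5 L) = 11492 J.
After step 1: P = 3380 kPa, V = 8.4 L, T = 855.1 K.
Step 2 (adiabatic): W = (P₁V₁ − P₂V₂)/(γ−1) = (28392 − 20885)/0.4 = 18767 J.
W_total = 11492 + 18767 = 30259 J.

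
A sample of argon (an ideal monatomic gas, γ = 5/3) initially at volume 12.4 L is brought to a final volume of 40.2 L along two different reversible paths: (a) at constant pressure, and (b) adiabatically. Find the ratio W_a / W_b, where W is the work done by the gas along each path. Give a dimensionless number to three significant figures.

Path (a) isobaric: W = P₁(V₂ − V₁) → W_a/(P₁V₁) = 2.242.
Path (b) adiabatic: W = P₁V₁(1 − (V₁/V₂)^(γ−1))/(γ−1) → W_b/(P₁V₁) = 0.8152.
W_a / W_b = 2.242 / 0.8152 = 2.75.

W_a / W_b ≈ 2.75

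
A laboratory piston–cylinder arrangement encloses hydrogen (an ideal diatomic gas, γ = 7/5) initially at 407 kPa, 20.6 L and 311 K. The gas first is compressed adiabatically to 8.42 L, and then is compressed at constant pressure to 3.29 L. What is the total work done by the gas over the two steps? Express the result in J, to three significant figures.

W_total ≈ -16300 J

Step 1 (adiabatic): W = (P₁V₁ − P₂V₂)/(γ−1) = (8384 − 11992)/0.4 = -9019 J.
After step 1: P = 1424 kPa, V = 8.42 L, T = 444.8 K.
Step 2 (isobaric): W = PΔV = (1424 kPa)(3.29 − 8.42 L) = -7306 J.
W_total = -9019 − 7306 = -16325 J.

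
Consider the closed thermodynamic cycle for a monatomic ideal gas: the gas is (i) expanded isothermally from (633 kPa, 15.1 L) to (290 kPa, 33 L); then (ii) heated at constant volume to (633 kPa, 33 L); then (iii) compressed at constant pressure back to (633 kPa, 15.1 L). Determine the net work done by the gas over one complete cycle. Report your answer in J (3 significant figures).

W_net ≈ -3860 J

Leg (i): W = PᵢVᵢ ln(V_f/Vᵢ) = (9558) ln(33/15.1) = 7473 J.
Leg (ii): W = 0.
Leg (iii): W = PΔV = (633)(15.1 − 33) = -11331 J.
W_net = 7473 − 11331 = -3858 J.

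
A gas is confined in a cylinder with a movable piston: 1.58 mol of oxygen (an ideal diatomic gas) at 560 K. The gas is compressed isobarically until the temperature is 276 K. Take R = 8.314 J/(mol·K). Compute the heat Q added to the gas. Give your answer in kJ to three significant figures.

Isobaric: W = nRΔT = (1.58)(8.314)(-284) = -3731 J.
ΔU = nCᵥΔT with Cᵥ = 5R/2: ΔU = (1.58)(20.79)(-284) = -9327 J.
Q = ΔU + W = -9327 − 3731 = -13057 J.

Q ≈ -13.1 kJ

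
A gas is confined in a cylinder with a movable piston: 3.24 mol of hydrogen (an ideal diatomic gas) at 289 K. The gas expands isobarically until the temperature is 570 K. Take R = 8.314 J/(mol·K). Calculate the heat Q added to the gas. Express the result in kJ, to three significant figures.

Q ≈ 26.5 kJ

Isobaric: W = nRΔT = (3.24)(8.314)(281) = 7569 J.
ΔU = nCᵥΔT with Cᵥ = 5R/2: ΔU = (3.24)(20.79)(281) = 18923 J.
Q = ΔU + W = 18923 + 7569 = 26493 J.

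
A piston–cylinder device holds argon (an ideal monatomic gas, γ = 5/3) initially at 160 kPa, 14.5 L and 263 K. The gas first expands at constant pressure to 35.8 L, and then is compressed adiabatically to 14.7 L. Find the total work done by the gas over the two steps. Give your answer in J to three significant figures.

W_total ≈ -3550 J

Step 1 (isobaric): W = PΔV = (160 kPa)(35.8 − 14.5 L) = 3408 J.
After step 1: P = 160 kPa, V = 35.8 L, T = 649.3 K.
Step 2 (adiabatic): W = (P₁V₁ − P₂V₂)/(γ−1) = (5728 − 10368)/0.667 = -6961 J.
W_total = 3408 − 6961 = -3553 J.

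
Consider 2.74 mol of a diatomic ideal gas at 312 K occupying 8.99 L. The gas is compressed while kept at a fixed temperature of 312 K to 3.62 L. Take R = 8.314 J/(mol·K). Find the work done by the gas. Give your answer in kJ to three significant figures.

W ≈ -6.47 kJ

Isothermal: W = nRT ln(V₂/V₁).
W = (2.74)(8.314)(312) × ln(3.62/8.99)
  = 7107 × -0.9096
W_by_gas = -6465 J.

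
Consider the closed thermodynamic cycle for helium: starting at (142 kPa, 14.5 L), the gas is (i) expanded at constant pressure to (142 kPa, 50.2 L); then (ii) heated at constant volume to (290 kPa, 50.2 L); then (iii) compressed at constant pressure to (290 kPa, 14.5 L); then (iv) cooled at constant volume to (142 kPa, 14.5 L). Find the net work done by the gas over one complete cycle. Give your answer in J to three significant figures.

Constant-volume legs do no work.
W(i) = (142)(50.2 − 14.5) = 5069 J; W(iii) = (290)(14.5 − 50.2) = -10353 J.
W_net = 5069 − 10353 = -5284 J (the counter-clockwise enclosed area).

W_net ≈ -5280 J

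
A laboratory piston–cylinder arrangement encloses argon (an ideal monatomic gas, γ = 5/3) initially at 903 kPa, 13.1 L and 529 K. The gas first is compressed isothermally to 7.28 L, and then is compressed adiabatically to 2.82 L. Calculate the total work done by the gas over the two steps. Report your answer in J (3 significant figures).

W_total ≈ -22600 J

Step 1 (isothermal): W = P₁V₁ ln(V₂/V₁) = (11829) ln(7.28/13.1) = -6949 J.
After step 1: P = 1625 kPa, V = 7.28 L, T = 529 K.
Step 2 (adiabatic): W = (P₁V₁ − P₂V₂)/(γ−1) = (11829 − 22261)/0.667 = -15648 J.
W_total = -6949 − 15648 = -22597 J.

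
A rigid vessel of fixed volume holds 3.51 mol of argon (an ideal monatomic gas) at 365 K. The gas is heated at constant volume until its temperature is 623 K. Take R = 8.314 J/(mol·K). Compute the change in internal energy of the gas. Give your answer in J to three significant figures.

ΔU ≈ 11300 J

Constant volume ⇒ W = 0, so Q = ΔU = nCᵥΔT with Cᵥ = 3R/2 = 12.47 J/(mol·K).
ΔU = (3.51)(12.47)(623 − 365) = 11293 J.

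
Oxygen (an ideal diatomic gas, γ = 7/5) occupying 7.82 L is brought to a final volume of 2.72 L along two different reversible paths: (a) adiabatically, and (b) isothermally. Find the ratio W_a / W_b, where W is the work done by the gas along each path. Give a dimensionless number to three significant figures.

W_a / W_b ≈ 1.24

Path (a) adiabatic: W = P₁V₁(1 − (V₁/V₂)^(γ−1))/(γ−1) → W_a/(P₁V₁) = -1.314.
Path (b) isothermal: W = P₁V₁ ln(V₂/V₁) → W_b/(P₁V₁) = -1.056.
W_a / W_b = -1.314 / -1.056 = 1.244.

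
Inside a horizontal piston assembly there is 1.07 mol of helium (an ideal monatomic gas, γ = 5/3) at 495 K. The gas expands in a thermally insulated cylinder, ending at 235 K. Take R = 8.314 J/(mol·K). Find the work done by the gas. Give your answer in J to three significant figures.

Adiabatic ⇒ Q = 0, so W_by = −ΔU = nCᵥ(T₁ − T₂).
Cᵥ = 3R/2 = 12.47 J/(mol·K).
W = (1.07)(12.47)(495 − 235) = 3469 J.

W ≈ 3470 J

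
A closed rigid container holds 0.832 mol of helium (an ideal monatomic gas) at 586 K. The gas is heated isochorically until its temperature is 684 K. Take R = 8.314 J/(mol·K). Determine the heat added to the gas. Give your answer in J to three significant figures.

Constant volume ⇒ W = 0, so Q = ΔU = nCᵥΔT with Cᵥ = 3R/2 = 12.47 J/(mol·K).
ΔU = (0.832)(12.47)(684 − 586) = 1017 J.

Q ≈ 1020 J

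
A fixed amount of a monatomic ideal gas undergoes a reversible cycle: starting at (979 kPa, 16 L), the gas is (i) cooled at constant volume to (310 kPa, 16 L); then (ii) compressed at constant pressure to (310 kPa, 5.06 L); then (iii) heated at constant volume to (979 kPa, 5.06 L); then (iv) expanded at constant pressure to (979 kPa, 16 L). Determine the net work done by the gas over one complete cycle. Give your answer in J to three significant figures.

W_net ≈ 7320 J

Constant-volume legs do no work.
W(ii) = (310)(5.06 − 16) = -3391 J; W(iv) = (979)(16 − 5.06) = 10710 J.
W_net = -3391 + 10710 = 7319 J (the clockwise enclosed area).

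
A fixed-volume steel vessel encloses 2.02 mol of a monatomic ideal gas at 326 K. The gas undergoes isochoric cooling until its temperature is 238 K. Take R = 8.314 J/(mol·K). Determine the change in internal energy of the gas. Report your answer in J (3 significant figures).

Constant volume ⇒ W = 0, so Q = ΔU = nCᵥΔT with Cᵥ = 3R/2 = 12.47 J/(mol·K).
ΔU = (2.02)(12.47)(238 − 326) = -2217 J.

ΔU ≈ -2220 J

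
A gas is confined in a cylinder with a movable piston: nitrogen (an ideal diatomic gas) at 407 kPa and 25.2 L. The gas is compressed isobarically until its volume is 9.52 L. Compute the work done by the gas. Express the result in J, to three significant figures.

Isobaric: W = P ΔV.
W = (407 kPa)(9.52 − 25.2 L) = (407)(-15.68) = -6382 J.

W ≈ -6380 J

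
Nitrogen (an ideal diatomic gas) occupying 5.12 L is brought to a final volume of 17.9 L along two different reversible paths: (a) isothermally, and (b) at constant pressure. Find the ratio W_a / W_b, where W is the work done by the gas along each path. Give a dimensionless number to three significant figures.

W_a / W_b ≈ 0.501

Path (a) isothermal: W = P₁V₁ ln(V₂/V₁) → W_a/(P₁V₁) = 1.252.
Path (b) isobaric: W = P₁(V₂ − V₁) → W_b/(P₁V₁) = 2.496.
W_a / W_b = 1.252 / 2.496 = 0.5014.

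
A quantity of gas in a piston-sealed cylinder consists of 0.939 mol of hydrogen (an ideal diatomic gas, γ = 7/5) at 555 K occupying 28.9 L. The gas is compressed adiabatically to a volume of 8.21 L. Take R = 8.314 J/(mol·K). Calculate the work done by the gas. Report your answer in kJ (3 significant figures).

Adiabatic: TV^(γ−1) = const with γ = 7/5.
T₂ = T₁ (V₁/V₂)^(γ−1) = 555 × (28.9/8.21)^0.4 = 555 × 1.654 = 918.2 K.
W_by = nCᵥ(T₁ − T₂) = (0.939)(20.79)(555 − 918.2) = -7088 J.

W ≈ -7.09 kJ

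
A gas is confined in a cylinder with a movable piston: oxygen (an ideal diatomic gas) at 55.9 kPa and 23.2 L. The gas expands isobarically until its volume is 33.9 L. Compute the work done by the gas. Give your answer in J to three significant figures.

W ≈ 598 J

Isobaric: W = P ΔV.
W = (55.9 kPa)(33.9 − 23.2 L) = (55.9)(10.7) = 598.1 J.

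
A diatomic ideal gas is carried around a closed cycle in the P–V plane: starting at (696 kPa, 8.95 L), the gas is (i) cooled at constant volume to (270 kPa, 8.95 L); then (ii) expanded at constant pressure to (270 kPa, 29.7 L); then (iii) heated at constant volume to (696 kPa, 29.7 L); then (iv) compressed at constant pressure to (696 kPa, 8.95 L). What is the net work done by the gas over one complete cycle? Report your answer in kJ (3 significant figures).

Constant-volume legs do no work.
W(ii) = (270)(29.7 − 8.95) = 5602 J; W(iv) = (696)(8.95 − 29.7) = -14442 J.
W_net = 5602 − 14442 = -8840 J (the counter-clockwise enclosed area).

W_net ≈ -8.84 kJ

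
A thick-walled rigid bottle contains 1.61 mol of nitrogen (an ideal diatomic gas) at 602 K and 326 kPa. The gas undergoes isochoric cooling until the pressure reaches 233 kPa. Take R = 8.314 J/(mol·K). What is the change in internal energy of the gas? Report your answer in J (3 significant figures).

Constant volume ⇒ W = 0, so Q = ΔU = nCᵥΔT with Cᵥ = 5R/2 = 20.79 J/(mol·K).
At constant V, T₂/T₁ = P₂/P₁ ⇒ ΔT = T₁(P₂/P₁ − 1) = 602·(233/326 − 1) = -171.7 K.
ΔU = (1.61)(20.79)(-171.7) = -5747 J.

ΔU ≈ -5750 J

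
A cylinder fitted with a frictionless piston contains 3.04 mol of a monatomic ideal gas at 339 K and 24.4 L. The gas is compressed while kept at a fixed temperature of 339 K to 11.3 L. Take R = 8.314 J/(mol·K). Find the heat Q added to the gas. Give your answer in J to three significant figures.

Isothermal ⇒ ΔU = 0, so Q = W = nRT ln(V₂/V₁).
Q = (3.04)(8.314)(339) ln(11.3/24.4) = 8568 × -0.7698 = -6596 J.

Q ≈ -6600 J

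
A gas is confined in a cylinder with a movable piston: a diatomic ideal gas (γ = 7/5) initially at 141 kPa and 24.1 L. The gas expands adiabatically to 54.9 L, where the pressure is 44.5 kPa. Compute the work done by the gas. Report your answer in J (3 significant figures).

W ≈ 2390 J

Adiabatic: W = (P₁V₁ − P₂V₂)/(γ − 1) with γ = 7/5.
P₁V₁ = 3398 J, P₂V₂ = 2443 J.
W = (3398 − 2443) / 0.4 = 2388 J.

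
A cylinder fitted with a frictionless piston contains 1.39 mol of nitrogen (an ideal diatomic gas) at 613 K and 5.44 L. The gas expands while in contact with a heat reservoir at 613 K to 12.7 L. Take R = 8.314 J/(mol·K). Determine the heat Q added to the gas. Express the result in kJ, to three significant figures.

Isothermal ⇒ ΔU = 0, so Q = W = nRT ln(V₂/V₁).
Q = (1.39)(8.314)(613) ln(12.7/5.44) = 7084 × 0.8478 = 6006 J.

Q ≈ 6.01 kJ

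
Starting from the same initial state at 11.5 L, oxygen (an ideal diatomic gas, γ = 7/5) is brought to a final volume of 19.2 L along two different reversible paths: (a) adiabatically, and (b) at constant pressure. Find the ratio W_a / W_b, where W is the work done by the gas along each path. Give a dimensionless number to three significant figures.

W_a / W_b ≈ 0.692

Path (a) adiabatic: W = P₁V₁(1 − (V₁/V₂)^(γ−1))/(γ−1) → W_a/(P₁V₁) = 0.4634.
Path (b) isobaric: W = P₁(V₂ − V₁) → W_b/(P₁V₁) = 0.6696.
W_a / W_b = 0.4634 / 0.6696 = 0.6921.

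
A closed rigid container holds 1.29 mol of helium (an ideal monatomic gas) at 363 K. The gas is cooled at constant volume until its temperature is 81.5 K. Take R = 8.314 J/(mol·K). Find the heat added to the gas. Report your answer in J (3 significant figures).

Q ≈ -4530 J

Constant volume ⇒ W = 0, so Q = ΔU = nCᵥΔT with Cᵥ = 3R/2 = 12.47 J/(mol·K).
ΔU = (1.29)(12.47)(81.5 − 363) = -4529 J.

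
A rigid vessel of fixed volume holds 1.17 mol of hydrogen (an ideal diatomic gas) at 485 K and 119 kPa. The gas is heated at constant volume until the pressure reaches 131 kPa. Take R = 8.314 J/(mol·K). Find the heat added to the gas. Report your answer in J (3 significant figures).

Constant volume ⇒ W = 0, so Q = ΔU = nCᵥΔT with Cᵥ = 5R/2 = 20.79 J/(mol·K).
At constant V, T₂/T₁ = P₂/P₁ ⇒ ΔT = T₁(P₂/P₁ − 1) = 485·(131/119 − 1) = 48.91 K.
ΔU = (1.17)(20.79)(48.91) = 1189 J.

Q ≈ 1190 J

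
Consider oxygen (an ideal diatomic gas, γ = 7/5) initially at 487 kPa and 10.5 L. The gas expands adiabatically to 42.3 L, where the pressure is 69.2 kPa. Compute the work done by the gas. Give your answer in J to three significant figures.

W ≈ 5470 J

Adiabatic: W = (P₁V₁ − P₂V₂)/(γ − 1) with γ = 7/5.
P₁V₁ = 5114 J, P₂V₂ = 2927 J.
W = (5114 − 2927) / 0.4 = 5466 J.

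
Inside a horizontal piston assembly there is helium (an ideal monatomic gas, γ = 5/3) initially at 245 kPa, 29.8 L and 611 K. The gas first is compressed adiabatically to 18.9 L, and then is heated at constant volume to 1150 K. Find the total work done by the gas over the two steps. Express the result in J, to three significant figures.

Step 1 (adiabatic): W = (P₁V₁ − P₂V₂)/(γ−1) = (7301 − 9891)/0.667 = -3884 J.
Step 2 (isochoric): W = 0 (constant volume).
W_total = -3884 + 0 = -3884 J.

W_total ≈ -3880 J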